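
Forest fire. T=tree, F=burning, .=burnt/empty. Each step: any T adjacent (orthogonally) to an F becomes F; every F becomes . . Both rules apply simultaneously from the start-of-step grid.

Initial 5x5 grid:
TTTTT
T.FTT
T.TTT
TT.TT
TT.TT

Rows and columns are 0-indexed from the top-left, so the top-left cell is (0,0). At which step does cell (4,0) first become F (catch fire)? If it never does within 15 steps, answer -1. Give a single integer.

Step 1: cell (4,0)='T' (+3 fires, +1 burnt)
Step 2: cell (4,0)='T' (+4 fires, +3 burnt)
Step 3: cell (4,0)='T' (+4 fires, +4 burnt)
Step 4: cell (4,0)='T' (+3 fires, +4 burnt)
Step 5: cell (4,0)='T' (+2 fires, +3 burnt)
Step 6: cell (4,0)='T' (+1 fires, +2 burnt)
Step 7: cell (4,0)='F' (+2 fires, +1 burnt)
  -> target ignites at step 7
Step 8: cell (4,0)='.' (+1 fires, +2 burnt)
Step 9: cell (4,0)='.' (+0 fires, +1 burnt)
  fire out at step 9

7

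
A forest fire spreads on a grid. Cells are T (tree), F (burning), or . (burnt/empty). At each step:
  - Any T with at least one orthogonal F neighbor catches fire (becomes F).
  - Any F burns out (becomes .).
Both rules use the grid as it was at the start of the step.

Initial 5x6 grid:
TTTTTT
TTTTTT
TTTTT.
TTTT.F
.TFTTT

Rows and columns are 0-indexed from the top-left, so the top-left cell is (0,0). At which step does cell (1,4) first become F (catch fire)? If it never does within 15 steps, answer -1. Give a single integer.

Step 1: cell (1,4)='T' (+4 fires, +2 burnt)
Step 2: cell (1,4)='T' (+4 fires, +4 burnt)
Step 3: cell (1,4)='T' (+4 fires, +4 burnt)
Step 4: cell (1,4)='T' (+5 fires, +4 burnt)
Step 5: cell (1,4)='F' (+4 fires, +5 burnt)
  -> target ignites at step 5
Step 6: cell (1,4)='.' (+3 fires, +4 burnt)
Step 7: cell (1,4)='.' (+1 fires, +3 burnt)
Step 8: cell (1,4)='.' (+0 fires, +1 burnt)
  fire out at step 8

5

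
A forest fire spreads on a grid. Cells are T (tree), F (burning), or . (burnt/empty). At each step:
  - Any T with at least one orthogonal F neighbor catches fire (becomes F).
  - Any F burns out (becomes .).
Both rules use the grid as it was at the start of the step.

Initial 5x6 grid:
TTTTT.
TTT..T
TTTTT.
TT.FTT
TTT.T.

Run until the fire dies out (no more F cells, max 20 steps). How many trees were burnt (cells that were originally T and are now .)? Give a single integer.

Answer: 21

Derivation:
Step 1: +2 fires, +1 burnt (F count now 2)
Step 2: +4 fires, +2 burnt (F count now 4)
Step 3: +2 fires, +4 burnt (F count now 2)
Step 4: +4 fires, +2 burnt (F count now 4)
Step 5: +5 fires, +4 burnt (F count now 5)
Step 6: +4 fires, +5 burnt (F count now 4)
Step 7: +0 fires, +4 burnt (F count now 0)
Fire out after step 7
Initially T: 22, now '.': 29
Total burnt (originally-T cells now '.'): 21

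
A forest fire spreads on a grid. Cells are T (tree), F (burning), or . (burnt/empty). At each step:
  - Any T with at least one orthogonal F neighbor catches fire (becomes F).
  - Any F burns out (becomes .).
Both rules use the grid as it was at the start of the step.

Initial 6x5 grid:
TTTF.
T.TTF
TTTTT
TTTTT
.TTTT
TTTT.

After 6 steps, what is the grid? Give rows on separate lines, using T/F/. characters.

Step 1: 3 trees catch fire, 2 burn out
  TTF..
  T.TF.
  TTTTF
  TTTTT
  .TTTT
  TTTT.
Step 2: 4 trees catch fire, 3 burn out
  TF...
  T.F..
  TTTF.
  TTTTF
  .TTTT
  TTTT.
Step 3: 4 trees catch fire, 4 burn out
  F....
  T....
  TTF..
  TTTF.
  .TTTF
  TTTT.
Step 4: 4 trees catch fire, 4 burn out
  .....
  F....
  TF...
  TTF..
  .TTF.
  TTTT.
Step 5: 4 trees catch fire, 4 burn out
  .....
  .....
  F....
  TF...
  .TF..
  TTTF.
Step 6: 3 trees catch fire, 4 burn out
  .....
  .....
  .....
  F....
  .F...
  TTF..

.....
.....
.....
F....
.F...
TTF..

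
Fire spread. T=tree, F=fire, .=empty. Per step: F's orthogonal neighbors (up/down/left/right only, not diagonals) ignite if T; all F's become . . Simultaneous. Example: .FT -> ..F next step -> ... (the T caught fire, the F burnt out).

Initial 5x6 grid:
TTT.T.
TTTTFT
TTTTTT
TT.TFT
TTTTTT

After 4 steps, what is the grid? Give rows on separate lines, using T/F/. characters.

Step 1: 7 trees catch fire, 2 burn out
  TTT.F.
  TTTF.F
  TTTTFT
  TT.F.F
  TTTTFT
Step 2: 5 trees catch fire, 7 burn out
  TTT...
  TTF...
  TTTF.F
  TT....
  TTTF.F
Step 3: 4 trees catch fire, 5 burn out
  TTF...
  TF....
  TTF...
  TT....
  TTF...
Step 4: 4 trees catch fire, 4 burn out
  TF....
  F.....
  TF....
  TT....
  TF....

TF....
F.....
TF....
TT....
TF....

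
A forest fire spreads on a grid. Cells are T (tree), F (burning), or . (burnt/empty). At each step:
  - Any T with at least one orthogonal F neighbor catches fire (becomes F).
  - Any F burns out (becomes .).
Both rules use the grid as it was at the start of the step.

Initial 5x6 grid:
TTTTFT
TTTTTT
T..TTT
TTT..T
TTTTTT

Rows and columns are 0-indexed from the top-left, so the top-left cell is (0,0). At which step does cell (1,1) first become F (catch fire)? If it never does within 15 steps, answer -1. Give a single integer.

Step 1: cell (1,1)='T' (+3 fires, +1 burnt)
Step 2: cell (1,1)='T' (+4 fires, +3 burnt)
Step 3: cell (1,1)='T' (+4 fires, +4 burnt)
Step 4: cell (1,1)='F' (+3 fires, +4 burnt)
  -> target ignites at step 4
Step 5: cell (1,1)='.' (+2 fires, +3 burnt)
Step 6: cell (1,1)='.' (+2 fires, +2 burnt)
Step 7: cell (1,1)='.' (+2 fires, +2 burnt)
Step 8: cell (1,1)='.' (+3 fires, +2 burnt)
Step 9: cell (1,1)='.' (+2 fires, +3 burnt)
Step 10: cell (1,1)='.' (+0 fires, +2 burnt)
  fire out at step 10

4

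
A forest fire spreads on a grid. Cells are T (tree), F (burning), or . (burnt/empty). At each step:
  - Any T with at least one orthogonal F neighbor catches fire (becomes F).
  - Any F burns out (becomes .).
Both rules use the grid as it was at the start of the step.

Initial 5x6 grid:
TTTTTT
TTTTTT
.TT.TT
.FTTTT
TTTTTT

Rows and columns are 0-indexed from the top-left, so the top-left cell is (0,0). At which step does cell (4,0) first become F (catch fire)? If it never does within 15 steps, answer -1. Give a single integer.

Step 1: cell (4,0)='T' (+3 fires, +1 burnt)
Step 2: cell (4,0)='F' (+5 fires, +3 burnt)
  -> target ignites at step 2
Step 3: cell (4,0)='.' (+5 fires, +5 burnt)
Step 4: cell (4,0)='.' (+6 fires, +5 burnt)
Step 5: cell (4,0)='.' (+4 fires, +6 burnt)
Step 6: cell (4,0)='.' (+2 fires, +4 burnt)
Step 7: cell (4,0)='.' (+1 fires, +2 burnt)
Step 8: cell (4,0)='.' (+0 fires, +1 burnt)
  fire out at step 8

2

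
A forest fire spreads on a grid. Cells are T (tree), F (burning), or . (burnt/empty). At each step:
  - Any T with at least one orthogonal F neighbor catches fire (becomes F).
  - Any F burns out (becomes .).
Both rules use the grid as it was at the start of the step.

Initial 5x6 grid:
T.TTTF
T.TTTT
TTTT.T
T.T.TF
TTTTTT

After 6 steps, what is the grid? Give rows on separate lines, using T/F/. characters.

Step 1: 5 trees catch fire, 2 burn out
  T.TTF.
  T.TTTF
  TTTT.F
  T.T.F.
  TTTTTF
Step 2: 3 trees catch fire, 5 burn out
  T.TF..
  T.TTF.
  TTTT..
  T.T...
  TTTTF.
Step 3: 3 trees catch fire, 3 burn out
  T.F...
  T.TF..
  TTTT..
  T.T...
  TTTF..
Step 4: 3 trees catch fire, 3 burn out
  T.....
  T.F...
  TTTF..
  T.T...
  TTF...
Step 5: 3 trees catch fire, 3 burn out
  T.....
  T.....
  TTF...
  T.F...
  TF....
Step 6: 2 trees catch fire, 3 burn out
  T.....
  T.....
  TF....
  T.....
  F.....

T.....
T.....
TF....
T.....
F.....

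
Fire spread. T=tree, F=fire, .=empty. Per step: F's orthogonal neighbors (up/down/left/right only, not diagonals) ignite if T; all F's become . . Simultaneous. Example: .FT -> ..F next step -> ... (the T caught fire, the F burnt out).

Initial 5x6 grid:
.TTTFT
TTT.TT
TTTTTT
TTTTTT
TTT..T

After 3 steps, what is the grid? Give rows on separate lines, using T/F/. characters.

Step 1: 3 trees catch fire, 1 burn out
  .TTF.F
  TTT.FT
  TTTTTT
  TTTTTT
  TTT..T
Step 2: 3 trees catch fire, 3 burn out
  .TF...
  TTT..F
  TTTTFT
  TTTTTT
  TTT..T
Step 3: 5 trees catch fire, 3 burn out
  .F....
  TTF...
  TTTF.F
  TTTTFT
  TTT..T

.F....
TTF...
TTTF.F
TTTTFT
TTT..T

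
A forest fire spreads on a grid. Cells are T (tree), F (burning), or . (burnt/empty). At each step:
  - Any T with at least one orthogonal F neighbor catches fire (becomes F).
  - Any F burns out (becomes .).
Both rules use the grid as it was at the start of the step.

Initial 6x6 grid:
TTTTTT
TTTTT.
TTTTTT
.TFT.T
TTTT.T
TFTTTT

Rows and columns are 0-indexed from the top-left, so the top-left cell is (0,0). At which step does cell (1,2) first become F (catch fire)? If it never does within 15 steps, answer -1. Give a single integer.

Step 1: cell (1,2)='T' (+7 fires, +2 burnt)
Step 2: cell (1,2)='F' (+6 fires, +7 burnt)
  -> target ignites at step 2
Step 3: cell (1,2)='.' (+6 fires, +6 burnt)
Step 4: cell (1,2)='.' (+6 fires, +6 burnt)
Step 5: cell (1,2)='.' (+4 fires, +6 burnt)
Step 6: cell (1,2)='.' (+1 fires, +4 burnt)
Step 7: cell (1,2)='.' (+0 fires, +1 burnt)
  fire out at step 7

2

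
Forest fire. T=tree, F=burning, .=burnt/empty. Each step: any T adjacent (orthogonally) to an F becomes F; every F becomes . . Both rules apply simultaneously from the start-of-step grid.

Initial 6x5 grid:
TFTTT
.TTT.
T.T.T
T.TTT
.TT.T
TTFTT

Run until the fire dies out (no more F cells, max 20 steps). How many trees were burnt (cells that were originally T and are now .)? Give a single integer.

Answer: 19

Derivation:
Step 1: +6 fires, +2 burnt (F count now 6)
Step 2: +6 fires, +6 burnt (F count now 6)
Step 3: +5 fires, +6 burnt (F count now 5)
Step 4: +1 fires, +5 burnt (F count now 1)
Step 5: +1 fires, +1 burnt (F count now 1)
Step 6: +0 fires, +1 burnt (F count now 0)
Fire out after step 6
Initially T: 21, now '.': 28
Total burnt (originally-T cells now '.'): 19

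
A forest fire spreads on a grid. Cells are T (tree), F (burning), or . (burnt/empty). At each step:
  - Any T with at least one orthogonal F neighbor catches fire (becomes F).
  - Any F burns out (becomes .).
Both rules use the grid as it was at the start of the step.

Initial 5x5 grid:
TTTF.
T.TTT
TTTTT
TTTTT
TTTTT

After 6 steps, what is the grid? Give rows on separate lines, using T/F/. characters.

Step 1: 2 trees catch fire, 1 burn out
  TTF..
  T.TFT
  TTTTT
  TTTTT
  TTTTT
Step 2: 4 trees catch fire, 2 burn out
  TF...
  T.F.F
  TTTFT
  TTTTT
  TTTTT
Step 3: 4 trees catch fire, 4 burn out
  F....
  T....
  TTF.F
  TTTFT
  TTTTT
Step 4: 5 trees catch fire, 4 burn out
  .....
  F....
  TF...
  TTF.F
  TTTFT
Step 5: 4 trees catch fire, 5 burn out
  .....
  .....
  F....
  TF...
  TTF.F
Step 6: 2 trees catch fire, 4 burn out
  .....
  .....
  .....
  F....
  TF...

.....
.....
.....
F....
TF...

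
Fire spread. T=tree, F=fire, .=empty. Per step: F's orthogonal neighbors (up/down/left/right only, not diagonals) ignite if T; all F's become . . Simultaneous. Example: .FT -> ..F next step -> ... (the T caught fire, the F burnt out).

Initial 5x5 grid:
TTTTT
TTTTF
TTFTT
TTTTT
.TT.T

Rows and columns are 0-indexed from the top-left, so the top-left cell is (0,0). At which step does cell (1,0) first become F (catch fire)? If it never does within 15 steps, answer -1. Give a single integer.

Step 1: cell (1,0)='T' (+7 fires, +2 burnt)
Step 2: cell (1,0)='T' (+8 fires, +7 burnt)
Step 3: cell (1,0)='F' (+5 fires, +8 burnt)
  -> target ignites at step 3
Step 4: cell (1,0)='.' (+1 fires, +5 burnt)
Step 5: cell (1,0)='.' (+0 fires, +1 burnt)
  fire out at step 5

3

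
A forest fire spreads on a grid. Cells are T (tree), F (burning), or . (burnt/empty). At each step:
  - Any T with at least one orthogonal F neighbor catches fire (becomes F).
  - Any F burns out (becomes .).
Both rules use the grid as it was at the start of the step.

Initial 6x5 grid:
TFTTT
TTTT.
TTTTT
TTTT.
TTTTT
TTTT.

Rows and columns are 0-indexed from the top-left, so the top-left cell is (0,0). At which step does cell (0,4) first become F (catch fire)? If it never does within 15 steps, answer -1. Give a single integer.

Step 1: cell (0,4)='T' (+3 fires, +1 burnt)
Step 2: cell (0,4)='T' (+4 fires, +3 burnt)
Step 3: cell (0,4)='F' (+5 fires, +4 burnt)
  -> target ignites at step 3
Step 4: cell (0,4)='.' (+4 fires, +5 burnt)
Step 5: cell (0,4)='.' (+5 fires, +4 burnt)
Step 6: cell (0,4)='.' (+3 fires, +5 burnt)
Step 7: cell (0,4)='.' (+2 fires, +3 burnt)
Step 8: cell (0,4)='.' (+0 fires, +2 burnt)
  fire out at step 8

3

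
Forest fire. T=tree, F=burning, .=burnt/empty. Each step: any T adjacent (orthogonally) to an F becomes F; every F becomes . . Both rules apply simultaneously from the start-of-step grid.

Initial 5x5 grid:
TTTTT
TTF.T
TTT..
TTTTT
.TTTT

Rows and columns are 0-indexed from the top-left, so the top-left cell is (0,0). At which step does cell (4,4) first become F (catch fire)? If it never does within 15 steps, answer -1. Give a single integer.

Step 1: cell (4,4)='T' (+3 fires, +1 burnt)
Step 2: cell (4,4)='T' (+5 fires, +3 burnt)
Step 3: cell (4,4)='T' (+6 fires, +5 burnt)
Step 4: cell (4,4)='T' (+5 fires, +6 burnt)
Step 5: cell (4,4)='F' (+1 fires, +5 burnt)
  -> target ignites at step 5
Step 6: cell (4,4)='.' (+0 fires, +1 burnt)
  fire out at step 6

5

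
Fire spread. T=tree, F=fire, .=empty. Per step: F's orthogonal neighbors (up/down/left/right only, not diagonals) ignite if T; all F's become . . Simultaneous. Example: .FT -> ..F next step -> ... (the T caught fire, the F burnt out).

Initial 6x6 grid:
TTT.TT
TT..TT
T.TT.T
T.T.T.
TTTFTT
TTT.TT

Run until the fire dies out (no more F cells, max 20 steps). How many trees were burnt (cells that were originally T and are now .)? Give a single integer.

Step 1: +2 fires, +1 burnt (F count now 2)
Step 2: +6 fires, +2 burnt (F count now 6)
Step 3: +4 fires, +6 burnt (F count now 4)
Step 4: +3 fires, +4 burnt (F count now 3)
Step 5: +1 fires, +3 burnt (F count now 1)
Step 6: +1 fires, +1 burnt (F count now 1)
Step 7: +2 fires, +1 burnt (F count now 2)
Step 8: +1 fires, +2 burnt (F count now 1)
Step 9: +1 fires, +1 burnt (F count now 1)
Step 10: +0 fires, +1 burnt (F count now 0)
Fire out after step 10
Initially T: 26, now '.': 31
Total burnt (originally-T cells now '.'): 21

Answer: 21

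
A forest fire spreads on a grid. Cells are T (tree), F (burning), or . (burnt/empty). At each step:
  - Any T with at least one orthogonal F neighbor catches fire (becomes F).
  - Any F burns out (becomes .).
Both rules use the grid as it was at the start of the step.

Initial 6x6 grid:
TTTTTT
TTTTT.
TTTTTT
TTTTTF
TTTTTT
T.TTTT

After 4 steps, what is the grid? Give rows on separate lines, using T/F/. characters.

Step 1: 3 trees catch fire, 1 burn out
  TTTTTT
  TTTTT.
  TTTTTF
  TTTTF.
  TTTTTF
  T.TTTT
Step 2: 4 trees catch fire, 3 burn out
  TTTTTT
  TTTTT.
  TTTTF.
  TTTF..
  TTTTF.
  T.TTTF
Step 3: 5 trees catch fire, 4 burn out
  TTTTTT
  TTTTF.
  TTTF..
  TTF...
  TTTF..
  T.TTF.
Step 4: 6 trees catch fire, 5 burn out
  TTTTFT
  TTTF..
  TTF...
  TF....
  TTF...
  T.TF..

TTTTFT
TTTF..
TTF...
TF....
TTF...
T.TF..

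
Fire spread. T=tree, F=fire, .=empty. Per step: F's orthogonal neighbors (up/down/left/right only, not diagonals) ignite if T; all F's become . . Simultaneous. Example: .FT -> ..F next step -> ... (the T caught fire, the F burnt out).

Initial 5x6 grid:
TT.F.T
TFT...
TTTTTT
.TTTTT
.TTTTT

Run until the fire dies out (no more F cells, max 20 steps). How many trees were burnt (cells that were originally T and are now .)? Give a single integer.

Step 1: +4 fires, +2 burnt (F count now 4)
Step 2: +4 fires, +4 burnt (F count now 4)
Step 3: +3 fires, +4 burnt (F count now 3)
Step 4: +3 fires, +3 burnt (F count now 3)
Step 5: +3 fires, +3 burnt (F count now 3)
Step 6: +2 fires, +3 burnt (F count now 2)
Step 7: +1 fires, +2 burnt (F count now 1)
Step 8: +0 fires, +1 burnt (F count now 0)
Fire out after step 8
Initially T: 21, now '.': 29
Total burnt (originally-T cells now '.'): 20

Answer: 20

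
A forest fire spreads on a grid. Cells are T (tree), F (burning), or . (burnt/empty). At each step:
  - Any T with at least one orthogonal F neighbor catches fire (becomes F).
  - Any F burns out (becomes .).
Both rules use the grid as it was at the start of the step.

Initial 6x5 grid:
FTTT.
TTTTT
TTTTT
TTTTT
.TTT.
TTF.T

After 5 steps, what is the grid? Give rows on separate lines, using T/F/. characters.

Step 1: 4 trees catch fire, 2 burn out
  .FTT.
  FTTTT
  TTTTT
  TTTTT
  .TFT.
  TF..T
Step 2: 7 trees catch fire, 4 burn out
  ..FT.
  .FTTT
  FTTTT
  TTFTT
  .F.F.
  F...T
Step 3: 7 trees catch fire, 7 burn out
  ...F.
  ..FTT
  .FFTT
  FF.FT
  .....
  ....T
Step 4: 3 trees catch fire, 7 burn out
  .....
  ...FT
  ...FT
  ....F
  .....
  ....T
Step 5: 2 trees catch fire, 3 burn out
  .....
  ....F
  ....F
  .....
  .....
  ....T

.....
....F
....F
.....
.....
....T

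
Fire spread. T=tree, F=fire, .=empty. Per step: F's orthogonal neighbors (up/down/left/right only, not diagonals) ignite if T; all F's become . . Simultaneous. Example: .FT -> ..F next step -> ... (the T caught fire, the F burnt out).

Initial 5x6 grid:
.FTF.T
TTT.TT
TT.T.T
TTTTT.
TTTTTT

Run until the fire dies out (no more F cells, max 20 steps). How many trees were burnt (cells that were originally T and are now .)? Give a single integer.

Answer: 18

Derivation:
Step 1: +2 fires, +2 burnt (F count now 2)
Step 2: +3 fires, +2 burnt (F count now 3)
Step 3: +2 fires, +3 burnt (F count now 2)
Step 4: +3 fires, +2 burnt (F count now 3)
Step 5: +3 fires, +3 burnt (F count now 3)
Step 6: +3 fires, +3 burnt (F count now 3)
Step 7: +1 fires, +3 burnt (F count now 1)
Step 8: +1 fires, +1 burnt (F count now 1)
Step 9: +0 fires, +1 burnt (F count now 0)
Fire out after step 9
Initially T: 22, now '.': 26
Total burnt (originally-T cells now '.'): 18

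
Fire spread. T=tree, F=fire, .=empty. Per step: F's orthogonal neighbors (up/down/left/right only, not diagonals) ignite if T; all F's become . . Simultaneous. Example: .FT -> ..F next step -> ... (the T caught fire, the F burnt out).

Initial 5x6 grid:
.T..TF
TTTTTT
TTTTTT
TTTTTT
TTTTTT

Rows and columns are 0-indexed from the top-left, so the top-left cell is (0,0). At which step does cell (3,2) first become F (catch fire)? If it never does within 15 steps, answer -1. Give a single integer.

Step 1: cell (3,2)='T' (+2 fires, +1 burnt)
Step 2: cell (3,2)='T' (+2 fires, +2 burnt)
Step 3: cell (3,2)='T' (+3 fires, +2 burnt)
Step 4: cell (3,2)='T' (+4 fires, +3 burnt)
Step 5: cell (3,2)='T' (+4 fires, +4 burnt)
Step 6: cell (3,2)='F' (+5 fires, +4 burnt)
  -> target ignites at step 6
Step 7: cell (3,2)='.' (+3 fires, +5 burnt)
Step 8: cell (3,2)='.' (+2 fires, +3 burnt)
Step 9: cell (3,2)='.' (+1 fires, +2 burnt)
Step 10: cell (3,2)='.' (+0 fires, +1 burnt)
  fire out at step 10

6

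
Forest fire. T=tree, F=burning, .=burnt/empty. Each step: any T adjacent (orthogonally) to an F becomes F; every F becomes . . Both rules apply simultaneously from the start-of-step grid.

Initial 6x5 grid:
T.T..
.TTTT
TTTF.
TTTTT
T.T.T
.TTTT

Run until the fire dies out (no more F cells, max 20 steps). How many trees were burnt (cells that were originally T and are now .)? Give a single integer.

Step 1: +3 fires, +1 burnt (F count now 3)
Step 2: +5 fires, +3 burnt (F count now 5)
Step 3: +6 fires, +5 burnt (F count now 6)
Step 4: +3 fires, +6 burnt (F count now 3)
Step 5: +3 fires, +3 burnt (F count now 3)
Step 6: +0 fires, +3 burnt (F count now 0)
Fire out after step 6
Initially T: 21, now '.': 29
Total burnt (originally-T cells now '.'): 20

Answer: 20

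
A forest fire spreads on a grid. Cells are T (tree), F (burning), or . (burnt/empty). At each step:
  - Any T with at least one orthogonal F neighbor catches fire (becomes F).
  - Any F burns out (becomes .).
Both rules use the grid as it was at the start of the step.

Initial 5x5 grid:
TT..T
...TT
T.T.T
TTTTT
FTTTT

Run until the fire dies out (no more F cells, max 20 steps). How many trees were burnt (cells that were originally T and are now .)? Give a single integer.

Answer: 15

Derivation:
Step 1: +2 fires, +1 burnt (F count now 2)
Step 2: +3 fires, +2 burnt (F count now 3)
Step 3: +2 fires, +3 burnt (F count now 2)
Step 4: +3 fires, +2 burnt (F count now 3)
Step 5: +1 fires, +3 burnt (F count now 1)
Step 6: +1 fires, +1 burnt (F count now 1)
Step 7: +1 fires, +1 burnt (F count now 1)
Step 8: +2 fires, +1 burnt (F count now 2)
Step 9: +0 fires, +2 burnt (F count now 0)
Fire out after step 9
Initially T: 17, now '.': 23
Total burnt (originally-T cells now '.'): 15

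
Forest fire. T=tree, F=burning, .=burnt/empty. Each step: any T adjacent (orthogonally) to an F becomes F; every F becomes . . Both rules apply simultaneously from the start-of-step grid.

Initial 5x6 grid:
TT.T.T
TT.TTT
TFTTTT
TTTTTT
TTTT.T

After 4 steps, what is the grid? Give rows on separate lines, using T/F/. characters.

Step 1: 4 trees catch fire, 1 burn out
  TT.T.T
  TF.TTT
  F.FTTT
  TFTTTT
  TTTT.T
Step 2: 6 trees catch fire, 4 burn out
  TF.T.T
  F..TTT
  ...FTT
  F.FTTT
  TFTT.T
Step 3: 6 trees catch fire, 6 burn out
  F..T.T
  ...FTT
  ....FT
  ...FTT
  F.FT.T
Step 4: 5 trees catch fire, 6 burn out
  ...F.T
  ....FT
  .....F
  ....FT
  ...F.T

...F.T
....FT
.....F
....FT
...F.T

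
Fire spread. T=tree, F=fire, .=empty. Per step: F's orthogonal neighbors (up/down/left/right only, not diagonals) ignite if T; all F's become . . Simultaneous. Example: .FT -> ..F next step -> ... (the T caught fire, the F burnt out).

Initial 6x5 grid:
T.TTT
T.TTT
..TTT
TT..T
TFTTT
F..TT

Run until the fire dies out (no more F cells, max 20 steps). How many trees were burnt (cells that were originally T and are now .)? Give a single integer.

Answer: 18

Derivation:
Step 1: +3 fires, +2 burnt (F count now 3)
Step 2: +2 fires, +3 burnt (F count now 2)
Step 3: +2 fires, +2 burnt (F count now 2)
Step 4: +2 fires, +2 burnt (F count now 2)
Step 5: +1 fires, +2 burnt (F count now 1)
Step 6: +2 fires, +1 burnt (F count now 2)
Step 7: +3 fires, +2 burnt (F count now 3)
Step 8: +2 fires, +3 burnt (F count now 2)
Step 9: +1 fires, +2 burnt (F count now 1)
Step 10: +0 fires, +1 burnt (F count now 0)
Fire out after step 10
Initially T: 20, now '.': 28
Total burnt (originally-T cells now '.'): 18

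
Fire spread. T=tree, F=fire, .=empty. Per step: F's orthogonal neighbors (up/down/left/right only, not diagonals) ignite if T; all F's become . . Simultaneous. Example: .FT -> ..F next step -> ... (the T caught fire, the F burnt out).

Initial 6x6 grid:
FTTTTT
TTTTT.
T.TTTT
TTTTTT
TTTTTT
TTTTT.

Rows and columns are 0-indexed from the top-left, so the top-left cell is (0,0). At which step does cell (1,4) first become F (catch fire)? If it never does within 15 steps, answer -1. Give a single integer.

Step 1: cell (1,4)='T' (+2 fires, +1 burnt)
Step 2: cell (1,4)='T' (+3 fires, +2 burnt)
Step 3: cell (1,4)='T' (+3 fires, +3 burnt)
Step 4: cell (1,4)='T' (+5 fires, +3 burnt)
Step 5: cell (1,4)='F' (+6 fires, +5 burnt)
  -> target ignites at step 5
Step 6: cell (1,4)='.' (+4 fires, +6 burnt)
Step 7: cell (1,4)='.' (+4 fires, +4 burnt)
Step 8: cell (1,4)='.' (+3 fires, +4 burnt)
Step 9: cell (1,4)='.' (+2 fires, +3 burnt)
Step 10: cell (1,4)='.' (+0 fires, +2 burnt)
  fire out at step 10

5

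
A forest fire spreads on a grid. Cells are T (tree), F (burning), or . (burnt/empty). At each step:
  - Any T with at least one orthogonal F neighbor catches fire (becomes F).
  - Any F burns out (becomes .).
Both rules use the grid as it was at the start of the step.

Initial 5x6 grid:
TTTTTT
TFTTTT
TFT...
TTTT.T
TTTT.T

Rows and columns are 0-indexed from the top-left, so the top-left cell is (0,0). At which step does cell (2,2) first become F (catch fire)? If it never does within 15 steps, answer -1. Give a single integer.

Step 1: cell (2,2)='F' (+6 fires, +2 burnt)
  -> target ignites at step 1
Step 2: cell (2,2)='.' (+6 fires, +6 burnt)
Step 3: cell (2,2)='.' (+5 fires, +6 burnt)
Step 4: cell (2,2)='.' (+3 fires, +5 burnt)
Step 5: cell (2,2)='.' (+1 fires, +3 burnt)
Step 6: cell (2,2)='.' (+0 fires, +1 burnt)
  fire out at step 6

1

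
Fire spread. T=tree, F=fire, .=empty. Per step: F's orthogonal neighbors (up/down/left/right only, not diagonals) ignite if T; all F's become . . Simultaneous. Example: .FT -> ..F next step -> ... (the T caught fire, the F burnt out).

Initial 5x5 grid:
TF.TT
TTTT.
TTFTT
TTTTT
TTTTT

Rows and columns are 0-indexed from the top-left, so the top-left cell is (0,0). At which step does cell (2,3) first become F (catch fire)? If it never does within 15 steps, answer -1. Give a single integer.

Step 1: cell (2,3)='F' (+6 fires, +2 burnt)
  -> target ignites at step 1
Step 2: cell (2,3)='.' (+7 fires, +6 burnt)
Step 3: cell (2,3)='.' (+5 fires, +7 burnt)
Step 4: cell (2,3)='.' (+3 fires, +5 burnt)
Step 5: cell (2,3)='.' (+0 fires, +3 burnt)
  fire out at step 5

1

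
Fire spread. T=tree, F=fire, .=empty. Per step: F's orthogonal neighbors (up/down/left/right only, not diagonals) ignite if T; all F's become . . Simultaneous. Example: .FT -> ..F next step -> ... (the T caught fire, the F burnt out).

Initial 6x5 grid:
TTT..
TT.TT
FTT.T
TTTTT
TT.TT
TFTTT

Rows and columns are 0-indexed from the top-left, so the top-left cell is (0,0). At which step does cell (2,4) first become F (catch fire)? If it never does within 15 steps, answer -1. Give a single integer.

Step 1: cell (2,4)='T' (+6 fires, +2 burnt)
Step 2: cell (2,4)='T' (+6 fires, +6 burnt)
Step 3: cell (2,4)='T' (+4 fires, +6 burnt)
Step 4: cell (2,4)='T' (+3 fires, +4 burnt)
Step 5: cell (2,4)='T' (+1 fires, +3 burnt)
Step 6: cell (2,4)='F' (+1 fires, +1 burnt)
  -> target ignites at step 6
Step 7: cell (2,4)='.' (+1 fires, +1 burnt)
Step 8: cell (2,4)='.' (+1 fires, +1 burnt)
Step 9: cell (2,4)='.' (+0 fires, +1 burnt)
  fire out at step 9

6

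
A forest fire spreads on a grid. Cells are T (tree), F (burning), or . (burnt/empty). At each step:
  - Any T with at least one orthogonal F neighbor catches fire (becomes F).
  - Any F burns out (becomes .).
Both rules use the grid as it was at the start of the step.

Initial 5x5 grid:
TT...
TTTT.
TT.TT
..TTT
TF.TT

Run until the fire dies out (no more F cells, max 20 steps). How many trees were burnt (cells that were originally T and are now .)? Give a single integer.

Answer: 1

Derivation:
Step 1: +1 fires, +1 burnt (F count now 1)
Step 2: +0 fires, +1 burnt (F count now 0)
Fire out after step 2
Initially T: 16, now '.': 10
Total burnt (originally-T cells now '.'): 1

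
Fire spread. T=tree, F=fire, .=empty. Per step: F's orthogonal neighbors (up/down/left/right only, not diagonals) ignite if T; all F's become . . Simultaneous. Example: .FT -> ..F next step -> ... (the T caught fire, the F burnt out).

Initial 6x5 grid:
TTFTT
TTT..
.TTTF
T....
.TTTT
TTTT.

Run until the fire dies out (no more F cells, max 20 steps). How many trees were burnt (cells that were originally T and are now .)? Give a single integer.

Answer: 10

Derivation:
Step 1: +4 fires, +2 burnt (F count now 4)
Step 2: +4 fires, +4 burnt (F count now 4)
Step 3: +2 fires, +4 burnt (F count now 2)
Step 4: +0 fires, +2 burnt (F count now 0)
Fire out after step 4
Initially T: 19, now '.': 21
Total burnt (originally-T cells now '.'): 10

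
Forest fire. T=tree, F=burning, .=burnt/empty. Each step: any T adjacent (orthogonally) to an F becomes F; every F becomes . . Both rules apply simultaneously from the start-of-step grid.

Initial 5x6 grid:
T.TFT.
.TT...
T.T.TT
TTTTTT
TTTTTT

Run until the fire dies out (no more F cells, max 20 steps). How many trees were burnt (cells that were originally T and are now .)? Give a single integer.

Step 1: +2 fires, +1 burnt (F count now 2)
Step 2: +1 fires, +2 burnt (F count now 1)
Step 3: +2 fires, +1 burnt (F count now 2)
Step 4: +1 fires, +2 burnt (F count now 1)
Step 5: +3 fires, +1 burnt (F count now 3)
Step 6: +4 fires, +3 burnt (F count now 4)
Step 7: +5 fires, +4 burnt (F count now 5)
Step 8: +2 fires, +5 burnt (F count now 2)
Step 9: +0 fires, +2 burnt (F count now 0)
Fire out after step 9
Initially T: 21, now '.': 29
Total burnt (originally-T cells now '.'): 20

Answer: 20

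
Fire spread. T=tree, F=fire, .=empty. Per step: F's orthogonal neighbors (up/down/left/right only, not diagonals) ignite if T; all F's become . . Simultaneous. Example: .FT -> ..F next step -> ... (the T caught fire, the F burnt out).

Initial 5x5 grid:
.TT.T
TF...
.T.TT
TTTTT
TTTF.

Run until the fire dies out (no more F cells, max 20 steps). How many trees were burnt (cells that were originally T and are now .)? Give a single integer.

Answer: 14

Derivation:
Step 1: +5 fires, +2 burnt (F count now 5)
Step 2: +6 fires, +5 burnt (F count now 6)
Step 3: +3 fires, +6 burnt (F count now 3)
Step 4: +0 fires, +3 burnt (F count now 0)
Fire out after step 4
Initially T: 15, now '.': 24
Total burnt (originally-T cells now '.'): 14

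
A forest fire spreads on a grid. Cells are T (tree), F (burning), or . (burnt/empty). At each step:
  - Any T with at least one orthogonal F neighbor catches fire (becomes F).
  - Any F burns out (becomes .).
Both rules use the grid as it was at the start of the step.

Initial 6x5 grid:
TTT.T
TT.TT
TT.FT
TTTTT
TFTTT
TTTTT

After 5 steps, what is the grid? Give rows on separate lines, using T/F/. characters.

Step 1: 7 trees catch fire, 2 burn out
  TTT.T
  TT.FT
  TT..F
  TFTFT
  F.FTT
  TFTTT
Step 2: 8 trees catch fire, 7 burn out
  TTT.T
  TT..F
  TF...
  F.F.F
  ...FT
  F.FTT
Step 3: 5 trees catch fire, 8 burn out
  TTT.F
  TF...
  F....
  .....
  ....F
  ...FT
Step 4: 3 trees catch fire, 5 burn out
  TFT..
  F....
  .....
  .....
  .....
  ....F
Step 5: 2 trees catch fire, 3 burn out
  F.F..
  .....
  .....
  .....
  .....
  .....

F.F..
.....
.....
.....
.....
.....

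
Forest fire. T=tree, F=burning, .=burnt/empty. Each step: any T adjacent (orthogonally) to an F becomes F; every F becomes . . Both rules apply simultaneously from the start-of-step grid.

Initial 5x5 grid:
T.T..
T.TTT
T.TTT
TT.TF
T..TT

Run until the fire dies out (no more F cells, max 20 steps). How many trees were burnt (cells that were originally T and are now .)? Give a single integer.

Answer: 10

Derivation:
Step 1: +3 fires, +1 burnt (F count now 3)
Step 2: +3 fires, +3 burnt (F count now 3)
Step 3: +2 fires, +3 burnt (F count now 2)
Step 4: +1 fires, +2 burnt (F count now 1)
Step 5: +1 fires, +1 burnt (F count now 1)
Step 6: +0 fires, +1 burnt (F count now 0)
Fire out after step 6
Initially T: 16, now '.': 19
Total burnt (originally-T cells now '.'): 10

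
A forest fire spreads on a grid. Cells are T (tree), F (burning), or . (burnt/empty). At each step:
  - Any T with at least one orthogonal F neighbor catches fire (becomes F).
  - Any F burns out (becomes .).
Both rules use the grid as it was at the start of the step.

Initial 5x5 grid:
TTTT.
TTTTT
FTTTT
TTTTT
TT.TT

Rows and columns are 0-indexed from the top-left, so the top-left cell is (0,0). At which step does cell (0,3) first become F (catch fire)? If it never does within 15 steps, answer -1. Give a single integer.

Step 1: cell (0,3)='T' (+3 fires, +1 burnt)
Step 2: cell (0,3)='T' (+5 fires, +3 burnt)
Step 3: cell (0,3)='T' (+5 fires, +5 burnt)
Step 4: cell (0,3)='T' (+4 fires, +5 burnt)
Step 5: cell (0,3)='F' (+4 fires, +4 burnt)
  -> target ignites at step 5
Step 6: cell (0,3)='.' (+1 fires, +4 burnt)
Step 7: cell (0,3)='.' (+0 fires, +1 burnt)
  fire out at step 7

5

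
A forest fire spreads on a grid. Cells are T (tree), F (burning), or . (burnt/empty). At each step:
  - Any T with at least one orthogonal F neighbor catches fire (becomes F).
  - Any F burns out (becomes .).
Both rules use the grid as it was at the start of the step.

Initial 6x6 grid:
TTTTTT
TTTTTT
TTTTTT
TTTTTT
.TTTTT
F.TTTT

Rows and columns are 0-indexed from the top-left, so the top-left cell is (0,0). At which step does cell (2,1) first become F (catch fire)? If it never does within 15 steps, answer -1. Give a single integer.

Step 1: cell (2,1)='T' (+0 fires, +1 burnt)
  fire out at step 1
Target never catches fire within 15 steps

-1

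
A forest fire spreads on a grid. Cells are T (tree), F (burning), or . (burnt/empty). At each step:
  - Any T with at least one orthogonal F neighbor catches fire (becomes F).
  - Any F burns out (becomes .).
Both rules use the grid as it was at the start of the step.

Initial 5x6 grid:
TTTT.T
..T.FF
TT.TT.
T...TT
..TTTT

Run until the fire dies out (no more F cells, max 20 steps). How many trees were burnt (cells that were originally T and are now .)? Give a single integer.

Answer: 9

Derivation:
Step 1: +2 fires, +2 burnt (F count now 2)
Step 2: +2 fires, +2 burnt (F count now 2)
Step 3: +2 fires, +2 burnt (F count now 2)
Step 4: +2 fires, +2 burnt (F count now 2)
Step 5: +1 fires, +2 burnt (F count now 1)
Step 6: +0 fires, +1 burnt (F count now 0)
Fire out after step 6
Initially T: 17, now '.': 22
Total burnt (originally-T cells now '.'): 9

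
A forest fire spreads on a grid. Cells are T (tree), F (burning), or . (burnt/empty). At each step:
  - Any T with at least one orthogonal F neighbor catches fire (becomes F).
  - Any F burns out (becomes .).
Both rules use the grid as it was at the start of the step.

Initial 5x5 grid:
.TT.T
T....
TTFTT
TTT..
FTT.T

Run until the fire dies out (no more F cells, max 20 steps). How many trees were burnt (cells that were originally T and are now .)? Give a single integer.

Step 1: +5 fires, +2 burnt (F count now 5)
Step 2: +4 fires, +5 burnt (F count now 4)
Step 3: +1 fires, +4 burnt (F count now 1)
Step 4: +0 fires, +1 burnt (F count now 0)
Fire out after step 4
Initially T: 14, now '.': 21
Total burnt (originally-T cells now '.'): 10

Answer: 10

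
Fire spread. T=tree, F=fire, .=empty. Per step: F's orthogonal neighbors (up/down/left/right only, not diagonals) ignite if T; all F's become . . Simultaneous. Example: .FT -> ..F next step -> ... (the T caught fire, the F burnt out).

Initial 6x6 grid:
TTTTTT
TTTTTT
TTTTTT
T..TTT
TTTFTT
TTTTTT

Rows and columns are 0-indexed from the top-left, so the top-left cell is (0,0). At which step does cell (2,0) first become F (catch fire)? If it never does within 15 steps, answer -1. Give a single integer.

Step 1: cell (2,0)='T' (+4 fires, +1 burnt)
Step 2: cell (2,0)='T' (+6 fires, +4 burnt)
Step 3: cell (2,0)='T' (+7 fires, +6 burnt)
Step 4: cell (2,0)='T' (+7 fires, +7 burnt)
Step 5: cell (2,0)='F' (+5 fires, +7 burnt)
  -> target ignites at step 5
Step 6: cell (2,0)='.' (+3 fires, +5 burnt)
Step 7: cell (2,0)='.' (+1 fires, +3 burnt)
Step 8: cell (2,0)='.' (+0 fires, +1 burnt)
  fire out at step 8

5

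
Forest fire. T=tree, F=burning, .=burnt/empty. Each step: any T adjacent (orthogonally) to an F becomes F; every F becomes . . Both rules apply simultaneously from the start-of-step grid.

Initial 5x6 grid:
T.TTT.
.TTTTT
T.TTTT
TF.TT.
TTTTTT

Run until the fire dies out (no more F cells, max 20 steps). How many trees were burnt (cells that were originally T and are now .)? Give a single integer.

Step 1: +2 fires, +1 burnt (F count now 2)
Step 2: +3 fires, +2 burnt (F count now 3)
Step 3: +1 fires, +3 burnt (F count now 1)
Step 4: +2 fires, +1 burnt (F count now 2)
Step 5: +3 fires, +2 burnt (F count now 3)
Step 6: +3 fires, +3 burnt (F count now 3)
Step 7: +4 fires, +3 burnt (F count now 4)
Step 8: +4 fires, +4 burnt (F count now 4)
Step 9: +0 fires, +4 burnt (F count now 0)
Fire out after step 9
Initially T: 23, now '.': 29
Total burnt (originally-T cells now '.'): 22

Answer: 22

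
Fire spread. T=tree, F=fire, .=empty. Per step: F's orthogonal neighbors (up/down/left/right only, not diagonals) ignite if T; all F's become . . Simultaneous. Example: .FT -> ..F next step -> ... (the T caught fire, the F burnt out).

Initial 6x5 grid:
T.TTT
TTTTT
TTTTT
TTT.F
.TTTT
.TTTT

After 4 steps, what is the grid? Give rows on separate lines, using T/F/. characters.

Step 1: 2 trees catch fire, 1 burn out
  T.TTT
  TTTTT
  TTTTF
  TTT..
  .TTTF
  .TTTT
Step 2: 4 trees catch fire, 2 burn out
  T.TTT
  TTTTF
  TTTF.
  TTT..
  .TTF.
  .TTTF
Step 3: 5 trees catch fire, 4 burn out
  T.TTF
  TTTF.
  TTF..
  TTT..
  .TF..
  .TTF.
Step 4: 6 trees catch fire, 5 burn out
  T.TF.
  TTF..
  TF...
  TTF..
  .F...
  .TF..

T.TF.
TTF..
TF...
TTF..
.F...
.TF..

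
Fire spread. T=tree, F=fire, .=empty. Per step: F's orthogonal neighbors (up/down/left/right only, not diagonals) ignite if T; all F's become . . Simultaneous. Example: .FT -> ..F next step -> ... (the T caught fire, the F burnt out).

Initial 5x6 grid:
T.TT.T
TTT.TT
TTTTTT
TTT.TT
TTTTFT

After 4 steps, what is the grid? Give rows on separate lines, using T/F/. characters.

Step 1: 3 trees catch fire, 1 burn out
  T.TT.T
  TTT.TT
  TTTTTT
  TTT.FT
  TTTF.F
Step 2: 3 trees catch fire, 3 burn out
  T.TT.T
  TTT.TT
  TTTTFT
  TTT..F
  TTF...
Step 3: 5 trees catch fire, 3 burn out
  T.TT.T
  TTT.FT
  TTTF.F
  TTF...
  TF....
Step 4: 4 trees catch fire, 5 burn out
  T.TT.T
  TTT..F
  TTF...
  TF....
  F.....

T.TT.T
TTT..F
TTF...
TF....
F.....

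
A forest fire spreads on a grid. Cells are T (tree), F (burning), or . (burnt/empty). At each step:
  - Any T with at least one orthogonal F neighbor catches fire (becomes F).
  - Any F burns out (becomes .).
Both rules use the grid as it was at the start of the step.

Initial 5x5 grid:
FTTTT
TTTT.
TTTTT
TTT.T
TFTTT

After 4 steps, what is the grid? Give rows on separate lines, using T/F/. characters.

Step 1: 5 trees catch fire, 2 burn out
  .FTTT
  FTTT.
  TTTTT
  TFT.T
  F.FTT
Step 2: 7 trees catch fire, 5 burn out
  ..FTT
  .FTT.
  FFTTT
  F.F.T
  ...FT
Step 3: 4 trees catch fire, 7 burn out
  ...FT
  ..FT.
  ..FTT
  ....T
  ....F
Step 4: 4 trees catch fire, 4 burn out
  ....F
  ...F.
  ...FT
  ....F
  .....

....F
...F.
...FT
....F
.....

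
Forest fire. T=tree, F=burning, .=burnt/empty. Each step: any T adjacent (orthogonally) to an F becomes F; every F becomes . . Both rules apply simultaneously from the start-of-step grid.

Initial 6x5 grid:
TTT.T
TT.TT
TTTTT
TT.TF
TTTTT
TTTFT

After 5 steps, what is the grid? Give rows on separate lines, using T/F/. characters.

Step 1: 6 trees catch fire, 2 burn out
  TTT.T
  TT.TT
  TTTTF
  TT.F.
  TTTFF
  TTF.F
Step 2: 4 trees catch fire, 6 burn out
  TTT.T
  TT.TF
  TTTF.
  TT...
  TTF..
  TF...
Step 3: 5 trees catch fire, 4 burn out
  TTT.F
  TT.F.
  TTF..
  TT...
  TF...
  F....
Step 4: 3 trees catch fire, 5 burn out
  TTT..
  TT...
  TF...
  TF...
  F....
  .....
Step 5: 3 trees catch fire, 3 burn out
  TTT..
  TF...
  F....
  F....
  .....
  .....

TTT..
TF...
F....
F....
.....
.....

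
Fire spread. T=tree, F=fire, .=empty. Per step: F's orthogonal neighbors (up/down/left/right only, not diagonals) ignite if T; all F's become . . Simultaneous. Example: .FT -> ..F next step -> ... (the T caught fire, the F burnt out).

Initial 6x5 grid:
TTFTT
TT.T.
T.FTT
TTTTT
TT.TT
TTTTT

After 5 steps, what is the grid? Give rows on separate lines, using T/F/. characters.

Step 1: 4 trees catch fire, 2 burn out
  TF.FT
  TT.T.
  T..FT
  TTFTT
  TT.TT
  TTTTT
Step 2: 7 trees catch fire, 4 burn out
  F...F
  TF.F.
  T...F
  TF.FT
  TT.TT
  TTTTT
Step 3: 5 trees catch fire, 7 burn out
  .....
  F....
  T....
  F...F
  TF.FT
  TTTTT
Step 4: 5 trees catch fire, 5 burn out
  .....
  .....
  F....
  .....
  F...F
  TFTFT
Step 5: 3 trees catch fire, 5 burn out
  .....
  .....
  .....
  .....
  .....
  F.F.F

.....
.....
.....
.....
.....
F.F.F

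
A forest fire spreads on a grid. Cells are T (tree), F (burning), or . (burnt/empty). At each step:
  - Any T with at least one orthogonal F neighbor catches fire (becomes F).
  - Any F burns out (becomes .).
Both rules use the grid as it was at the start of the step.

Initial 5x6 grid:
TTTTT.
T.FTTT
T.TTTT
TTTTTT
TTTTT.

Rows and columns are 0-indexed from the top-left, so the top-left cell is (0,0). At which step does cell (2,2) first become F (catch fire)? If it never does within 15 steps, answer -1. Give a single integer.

Step 1: cell (2,2)='F' (+3 fires, +1 burnt)
  -> target ignites at step 1
Step 2: cell (2,2)='.' (+5 fires, +3 burnt)
Step 3: cell (2,2)='.' (+7 fires, +5 burnt)
Step 4: cell (2,2)='.' (+6 fires, +7 burnt)
Step 5: cell (2,2)='.' (+4 fires, +6 burnt)
Step 6: cell (2,2)='.' (+0 fires, +4 burnt)
  fire out at step 6

1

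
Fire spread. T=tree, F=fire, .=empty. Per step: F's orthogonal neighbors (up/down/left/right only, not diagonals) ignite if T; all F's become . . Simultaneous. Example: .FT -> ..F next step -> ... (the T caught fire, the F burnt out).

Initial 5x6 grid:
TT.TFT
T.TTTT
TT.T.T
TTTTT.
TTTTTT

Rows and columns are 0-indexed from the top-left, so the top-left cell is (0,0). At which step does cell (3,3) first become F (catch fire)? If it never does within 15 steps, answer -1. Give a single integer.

Step 1: cell (3,3)='T' (+3 fires, +1 burnt)
Step 2: cell (3,3)='T' (+2 fires, +3 burnt)
Step 3: cell (3,3)='T' (+3 fires, +2 burnt)
Step 4: cell (3,3)='F' (+1 fires, +3 burnt)
  -> target ignites at step 4
Step 5: cell (3,3)='.' (+3 fires, +1 burnt)
Step 6: cell (3,3)='.' (+3 fires, +3 burnt)
Step 7: cell (3,3)='.' (+4 fires, +3 burnt)
Step 8: cell (3,3)='.' (+2 fires, +4 burnt)
Step 9: cell (3,3)='.' (+1 fires, +2 burnt)
Step 10: cell (3,3)='.' (+1 fires, +1 burnt)
Step 11: cell (3,3)='.' (+1 fires, +1 burnt)
Step 12: cell (3,3)='.' (+0 fires, +1 burnt)
  fire out at step 12

4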